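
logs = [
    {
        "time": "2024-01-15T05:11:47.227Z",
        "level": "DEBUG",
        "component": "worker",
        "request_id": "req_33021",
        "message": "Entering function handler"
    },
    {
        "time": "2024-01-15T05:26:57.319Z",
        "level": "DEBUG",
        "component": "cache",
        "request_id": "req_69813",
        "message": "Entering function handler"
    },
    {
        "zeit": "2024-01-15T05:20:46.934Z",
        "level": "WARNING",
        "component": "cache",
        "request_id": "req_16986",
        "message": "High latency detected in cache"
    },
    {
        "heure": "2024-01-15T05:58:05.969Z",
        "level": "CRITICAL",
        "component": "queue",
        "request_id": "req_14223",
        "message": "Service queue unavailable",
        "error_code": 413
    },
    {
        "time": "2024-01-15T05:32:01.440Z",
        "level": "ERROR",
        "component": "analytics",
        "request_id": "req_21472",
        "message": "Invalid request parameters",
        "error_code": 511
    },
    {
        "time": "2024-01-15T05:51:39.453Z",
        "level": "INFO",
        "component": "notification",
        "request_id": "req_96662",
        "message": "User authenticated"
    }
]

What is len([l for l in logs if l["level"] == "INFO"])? 1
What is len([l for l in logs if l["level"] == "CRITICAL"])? 1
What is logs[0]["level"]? "DEBUG"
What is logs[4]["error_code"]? 511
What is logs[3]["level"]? "CRITICAL"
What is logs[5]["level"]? "INFO"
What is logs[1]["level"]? "DEBUG"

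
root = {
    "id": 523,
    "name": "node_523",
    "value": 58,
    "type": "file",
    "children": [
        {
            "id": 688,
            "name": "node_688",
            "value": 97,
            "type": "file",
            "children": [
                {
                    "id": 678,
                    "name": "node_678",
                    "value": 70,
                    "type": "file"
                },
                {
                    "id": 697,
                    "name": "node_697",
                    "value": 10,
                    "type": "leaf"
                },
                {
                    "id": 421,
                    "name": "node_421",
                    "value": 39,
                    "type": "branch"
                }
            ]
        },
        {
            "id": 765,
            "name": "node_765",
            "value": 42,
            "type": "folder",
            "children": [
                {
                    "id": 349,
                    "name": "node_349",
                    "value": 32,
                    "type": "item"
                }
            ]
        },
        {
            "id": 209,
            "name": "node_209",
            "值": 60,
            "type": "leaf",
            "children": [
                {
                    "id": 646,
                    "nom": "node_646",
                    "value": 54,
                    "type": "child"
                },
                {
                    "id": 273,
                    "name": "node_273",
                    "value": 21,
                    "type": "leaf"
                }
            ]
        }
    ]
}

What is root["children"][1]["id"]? 765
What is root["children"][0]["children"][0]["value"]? 70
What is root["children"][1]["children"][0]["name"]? "node_349"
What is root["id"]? 523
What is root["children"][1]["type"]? "folder"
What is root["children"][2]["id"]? 209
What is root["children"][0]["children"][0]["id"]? 678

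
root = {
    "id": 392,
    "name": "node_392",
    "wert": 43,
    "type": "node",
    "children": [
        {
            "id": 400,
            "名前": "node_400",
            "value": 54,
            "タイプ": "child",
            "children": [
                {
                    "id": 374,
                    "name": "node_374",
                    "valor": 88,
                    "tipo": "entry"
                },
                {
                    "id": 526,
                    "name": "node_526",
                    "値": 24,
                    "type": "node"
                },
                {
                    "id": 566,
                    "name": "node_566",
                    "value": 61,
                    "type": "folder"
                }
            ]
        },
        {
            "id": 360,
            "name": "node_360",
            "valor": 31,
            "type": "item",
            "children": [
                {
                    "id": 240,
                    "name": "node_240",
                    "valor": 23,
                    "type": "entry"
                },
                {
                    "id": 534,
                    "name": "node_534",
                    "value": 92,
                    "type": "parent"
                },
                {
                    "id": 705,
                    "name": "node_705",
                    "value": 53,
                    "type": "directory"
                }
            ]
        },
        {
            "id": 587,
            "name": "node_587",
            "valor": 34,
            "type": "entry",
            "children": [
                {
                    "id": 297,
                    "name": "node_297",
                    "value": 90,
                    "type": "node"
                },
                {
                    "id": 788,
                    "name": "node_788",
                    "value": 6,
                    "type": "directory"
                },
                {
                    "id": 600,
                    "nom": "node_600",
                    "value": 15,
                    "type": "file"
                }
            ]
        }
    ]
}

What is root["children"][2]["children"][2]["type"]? "file"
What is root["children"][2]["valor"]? 34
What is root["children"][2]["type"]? "entry"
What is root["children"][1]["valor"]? 31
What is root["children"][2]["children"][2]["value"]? 15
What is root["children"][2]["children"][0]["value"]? 90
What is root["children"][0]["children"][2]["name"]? "node_566"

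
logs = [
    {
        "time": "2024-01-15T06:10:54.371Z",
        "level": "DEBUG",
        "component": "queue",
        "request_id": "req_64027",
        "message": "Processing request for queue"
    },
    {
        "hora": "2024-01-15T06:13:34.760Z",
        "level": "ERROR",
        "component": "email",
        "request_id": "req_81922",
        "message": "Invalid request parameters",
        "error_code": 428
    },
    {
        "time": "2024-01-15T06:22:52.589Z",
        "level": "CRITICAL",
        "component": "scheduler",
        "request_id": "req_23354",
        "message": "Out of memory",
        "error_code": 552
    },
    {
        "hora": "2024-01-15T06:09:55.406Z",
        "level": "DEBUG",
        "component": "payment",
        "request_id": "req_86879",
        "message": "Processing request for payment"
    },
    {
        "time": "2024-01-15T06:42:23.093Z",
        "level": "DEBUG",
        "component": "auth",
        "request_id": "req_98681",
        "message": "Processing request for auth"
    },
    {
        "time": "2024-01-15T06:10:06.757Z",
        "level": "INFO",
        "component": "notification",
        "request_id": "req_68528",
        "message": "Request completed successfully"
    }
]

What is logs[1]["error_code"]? 428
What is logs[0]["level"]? "DEBUG"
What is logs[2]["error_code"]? 552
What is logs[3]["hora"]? "2024-01-15T06:09:55.406Z"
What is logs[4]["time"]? "2024-01-15T06:42:23.093Z"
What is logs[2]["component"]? "scheduler"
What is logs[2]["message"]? "Out of memory"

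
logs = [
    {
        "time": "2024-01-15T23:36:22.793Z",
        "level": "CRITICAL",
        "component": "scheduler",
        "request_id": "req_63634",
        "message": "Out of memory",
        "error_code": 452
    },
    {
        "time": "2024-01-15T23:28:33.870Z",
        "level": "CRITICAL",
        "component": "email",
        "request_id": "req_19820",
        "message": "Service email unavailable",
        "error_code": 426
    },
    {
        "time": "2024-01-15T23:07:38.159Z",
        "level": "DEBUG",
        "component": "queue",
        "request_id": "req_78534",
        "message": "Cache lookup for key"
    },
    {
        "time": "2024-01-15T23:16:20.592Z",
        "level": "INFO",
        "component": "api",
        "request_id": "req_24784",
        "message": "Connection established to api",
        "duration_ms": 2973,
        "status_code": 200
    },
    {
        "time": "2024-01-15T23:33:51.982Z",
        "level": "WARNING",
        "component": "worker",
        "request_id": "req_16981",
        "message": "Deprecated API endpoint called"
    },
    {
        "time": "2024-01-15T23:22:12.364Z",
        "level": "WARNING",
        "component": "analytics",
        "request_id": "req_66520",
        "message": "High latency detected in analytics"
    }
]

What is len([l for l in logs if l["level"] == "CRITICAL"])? 2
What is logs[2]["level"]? "DEBUG"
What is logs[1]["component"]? "email"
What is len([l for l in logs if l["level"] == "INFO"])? 1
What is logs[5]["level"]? "WARNING"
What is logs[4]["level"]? "WARNING"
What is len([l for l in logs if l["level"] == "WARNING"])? 2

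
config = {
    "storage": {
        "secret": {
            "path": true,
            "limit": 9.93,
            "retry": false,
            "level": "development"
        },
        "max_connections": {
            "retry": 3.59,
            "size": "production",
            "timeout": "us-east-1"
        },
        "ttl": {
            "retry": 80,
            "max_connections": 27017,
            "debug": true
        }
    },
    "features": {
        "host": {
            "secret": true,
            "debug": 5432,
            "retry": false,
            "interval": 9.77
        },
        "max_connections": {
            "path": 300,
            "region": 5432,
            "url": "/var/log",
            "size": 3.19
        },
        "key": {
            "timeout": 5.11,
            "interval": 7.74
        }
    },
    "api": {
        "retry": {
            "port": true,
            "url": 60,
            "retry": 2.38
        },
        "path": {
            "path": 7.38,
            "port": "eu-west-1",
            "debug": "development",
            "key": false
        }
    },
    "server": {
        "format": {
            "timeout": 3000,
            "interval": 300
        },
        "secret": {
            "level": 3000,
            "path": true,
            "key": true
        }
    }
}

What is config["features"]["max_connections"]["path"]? 300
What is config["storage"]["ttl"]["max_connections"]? 27017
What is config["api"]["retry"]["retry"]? 2.38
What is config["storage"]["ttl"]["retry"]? 80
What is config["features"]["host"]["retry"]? False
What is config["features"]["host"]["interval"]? 9.77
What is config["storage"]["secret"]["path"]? True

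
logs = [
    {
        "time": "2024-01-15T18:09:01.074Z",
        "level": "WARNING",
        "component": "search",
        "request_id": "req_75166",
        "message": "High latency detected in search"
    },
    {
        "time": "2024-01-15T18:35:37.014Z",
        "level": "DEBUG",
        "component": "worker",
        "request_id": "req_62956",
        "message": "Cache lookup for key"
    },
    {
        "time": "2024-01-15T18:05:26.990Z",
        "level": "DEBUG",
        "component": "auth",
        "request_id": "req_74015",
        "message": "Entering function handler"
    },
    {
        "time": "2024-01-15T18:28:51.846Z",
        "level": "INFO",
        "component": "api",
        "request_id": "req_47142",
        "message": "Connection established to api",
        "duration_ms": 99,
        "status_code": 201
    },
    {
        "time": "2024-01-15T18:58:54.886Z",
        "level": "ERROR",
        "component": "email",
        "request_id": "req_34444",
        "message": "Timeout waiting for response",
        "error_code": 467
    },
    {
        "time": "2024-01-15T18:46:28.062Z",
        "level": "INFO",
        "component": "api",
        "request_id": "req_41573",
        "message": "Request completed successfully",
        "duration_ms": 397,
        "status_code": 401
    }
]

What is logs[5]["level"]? "INFO"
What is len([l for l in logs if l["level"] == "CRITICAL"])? 0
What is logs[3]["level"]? "INFO"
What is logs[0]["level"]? "WARNING"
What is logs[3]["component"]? "api"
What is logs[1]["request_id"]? "req_62956"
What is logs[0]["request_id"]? "req_75166"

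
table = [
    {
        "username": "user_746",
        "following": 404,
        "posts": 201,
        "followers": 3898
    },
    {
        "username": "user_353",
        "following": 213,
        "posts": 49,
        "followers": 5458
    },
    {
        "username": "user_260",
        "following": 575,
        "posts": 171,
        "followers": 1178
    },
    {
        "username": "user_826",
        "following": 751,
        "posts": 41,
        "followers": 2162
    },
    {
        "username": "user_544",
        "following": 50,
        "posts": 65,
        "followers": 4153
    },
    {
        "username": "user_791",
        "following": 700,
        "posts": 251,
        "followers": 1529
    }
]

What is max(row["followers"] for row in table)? 5458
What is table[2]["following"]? 575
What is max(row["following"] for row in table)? 751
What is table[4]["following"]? 50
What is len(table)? 6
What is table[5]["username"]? "user_791"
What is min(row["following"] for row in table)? 50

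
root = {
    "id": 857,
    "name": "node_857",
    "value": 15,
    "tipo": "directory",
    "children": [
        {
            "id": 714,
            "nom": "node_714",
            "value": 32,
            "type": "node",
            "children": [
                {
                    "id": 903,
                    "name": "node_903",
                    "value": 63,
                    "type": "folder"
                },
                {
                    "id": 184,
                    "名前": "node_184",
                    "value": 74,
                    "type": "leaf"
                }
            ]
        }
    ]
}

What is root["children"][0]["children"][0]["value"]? 63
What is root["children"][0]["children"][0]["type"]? "folder"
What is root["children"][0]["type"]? "node"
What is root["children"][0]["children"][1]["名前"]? "node_184"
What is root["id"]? 857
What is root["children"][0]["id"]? 714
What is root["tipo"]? "directory"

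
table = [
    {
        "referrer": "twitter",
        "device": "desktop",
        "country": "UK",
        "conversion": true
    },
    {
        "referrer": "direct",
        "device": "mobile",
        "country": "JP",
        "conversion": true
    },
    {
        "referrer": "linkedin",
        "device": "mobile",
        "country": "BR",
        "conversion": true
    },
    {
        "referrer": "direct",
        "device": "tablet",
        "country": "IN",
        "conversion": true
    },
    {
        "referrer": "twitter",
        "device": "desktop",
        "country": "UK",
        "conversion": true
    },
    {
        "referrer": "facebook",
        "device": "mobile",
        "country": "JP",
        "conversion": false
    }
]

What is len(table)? 6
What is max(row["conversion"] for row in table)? True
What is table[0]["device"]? "desktop"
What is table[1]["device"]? "mobile"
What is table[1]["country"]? "JP"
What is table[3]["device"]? "tablet"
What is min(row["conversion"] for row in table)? False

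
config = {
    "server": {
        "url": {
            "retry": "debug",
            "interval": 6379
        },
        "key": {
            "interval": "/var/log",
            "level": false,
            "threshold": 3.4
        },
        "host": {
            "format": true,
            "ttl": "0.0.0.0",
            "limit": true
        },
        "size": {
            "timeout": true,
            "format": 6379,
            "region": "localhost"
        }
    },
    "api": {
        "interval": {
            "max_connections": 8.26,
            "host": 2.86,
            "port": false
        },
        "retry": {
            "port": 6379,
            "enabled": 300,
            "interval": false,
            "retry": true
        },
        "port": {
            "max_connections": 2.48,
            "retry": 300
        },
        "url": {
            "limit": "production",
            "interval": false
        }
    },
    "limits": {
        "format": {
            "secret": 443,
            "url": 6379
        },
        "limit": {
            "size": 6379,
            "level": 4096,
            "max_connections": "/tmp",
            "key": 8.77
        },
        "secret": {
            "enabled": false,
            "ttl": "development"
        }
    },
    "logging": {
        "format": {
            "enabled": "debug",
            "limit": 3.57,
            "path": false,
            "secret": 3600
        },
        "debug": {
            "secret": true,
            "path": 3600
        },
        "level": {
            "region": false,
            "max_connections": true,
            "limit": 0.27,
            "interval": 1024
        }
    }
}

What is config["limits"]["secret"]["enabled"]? False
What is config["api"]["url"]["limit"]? "production"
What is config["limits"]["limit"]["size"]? 6379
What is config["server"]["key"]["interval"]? "/var/log"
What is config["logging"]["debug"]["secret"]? True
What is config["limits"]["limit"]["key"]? 8.77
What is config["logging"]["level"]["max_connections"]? True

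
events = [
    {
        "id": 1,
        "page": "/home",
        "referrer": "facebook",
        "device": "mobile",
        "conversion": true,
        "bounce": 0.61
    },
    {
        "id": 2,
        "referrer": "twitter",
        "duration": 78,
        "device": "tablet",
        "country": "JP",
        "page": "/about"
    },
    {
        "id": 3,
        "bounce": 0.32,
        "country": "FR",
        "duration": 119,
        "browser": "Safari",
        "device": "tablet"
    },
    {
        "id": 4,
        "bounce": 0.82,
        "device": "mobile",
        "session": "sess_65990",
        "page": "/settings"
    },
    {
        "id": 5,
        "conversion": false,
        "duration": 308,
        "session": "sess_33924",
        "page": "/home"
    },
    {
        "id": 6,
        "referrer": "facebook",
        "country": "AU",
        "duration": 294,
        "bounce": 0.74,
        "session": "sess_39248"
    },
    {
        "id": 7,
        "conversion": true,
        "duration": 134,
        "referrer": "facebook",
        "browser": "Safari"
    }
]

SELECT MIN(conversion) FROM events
False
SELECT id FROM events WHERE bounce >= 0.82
[4]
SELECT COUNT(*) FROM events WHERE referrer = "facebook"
3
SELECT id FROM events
[1, 2, 3, 4, 5, 6, 7]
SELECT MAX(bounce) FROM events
0.82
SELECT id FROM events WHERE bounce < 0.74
[1, 3]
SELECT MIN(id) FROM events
1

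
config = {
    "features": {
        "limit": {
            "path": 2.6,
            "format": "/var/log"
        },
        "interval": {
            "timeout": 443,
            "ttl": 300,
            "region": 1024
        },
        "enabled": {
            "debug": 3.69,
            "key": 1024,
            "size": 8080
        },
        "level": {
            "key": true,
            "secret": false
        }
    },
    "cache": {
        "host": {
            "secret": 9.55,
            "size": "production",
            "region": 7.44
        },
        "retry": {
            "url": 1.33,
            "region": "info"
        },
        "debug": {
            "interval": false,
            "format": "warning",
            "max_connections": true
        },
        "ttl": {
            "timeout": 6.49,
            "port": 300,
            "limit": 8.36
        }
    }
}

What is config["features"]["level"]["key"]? True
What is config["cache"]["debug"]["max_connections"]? True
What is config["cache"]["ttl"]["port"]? 300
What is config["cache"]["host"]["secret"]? 9.55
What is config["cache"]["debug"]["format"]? "warning"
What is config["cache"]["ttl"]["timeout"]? 6.49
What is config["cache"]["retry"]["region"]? "info"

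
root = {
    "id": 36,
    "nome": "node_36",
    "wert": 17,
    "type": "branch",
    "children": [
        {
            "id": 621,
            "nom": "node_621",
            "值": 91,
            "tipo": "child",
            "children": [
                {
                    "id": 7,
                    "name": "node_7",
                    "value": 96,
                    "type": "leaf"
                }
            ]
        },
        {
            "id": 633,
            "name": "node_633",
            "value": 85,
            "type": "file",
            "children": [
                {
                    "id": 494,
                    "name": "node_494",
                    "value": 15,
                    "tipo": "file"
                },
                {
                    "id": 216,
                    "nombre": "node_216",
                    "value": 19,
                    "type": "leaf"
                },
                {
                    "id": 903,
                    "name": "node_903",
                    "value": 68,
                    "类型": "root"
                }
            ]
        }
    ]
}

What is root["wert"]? 17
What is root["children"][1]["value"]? 85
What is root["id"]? 36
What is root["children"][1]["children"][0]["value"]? 15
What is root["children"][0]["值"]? 91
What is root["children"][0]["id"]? 621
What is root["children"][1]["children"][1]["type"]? "leaf"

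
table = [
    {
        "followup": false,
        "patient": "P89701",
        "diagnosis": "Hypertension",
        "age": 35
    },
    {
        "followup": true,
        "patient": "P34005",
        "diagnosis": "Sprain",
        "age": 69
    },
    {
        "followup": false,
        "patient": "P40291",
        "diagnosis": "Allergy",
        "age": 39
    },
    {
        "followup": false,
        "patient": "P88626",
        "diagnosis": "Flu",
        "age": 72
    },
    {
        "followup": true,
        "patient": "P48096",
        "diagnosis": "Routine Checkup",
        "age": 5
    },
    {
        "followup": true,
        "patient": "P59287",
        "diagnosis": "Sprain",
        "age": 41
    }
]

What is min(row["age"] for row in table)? 5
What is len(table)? 6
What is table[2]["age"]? 39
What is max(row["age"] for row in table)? 72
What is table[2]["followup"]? False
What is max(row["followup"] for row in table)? True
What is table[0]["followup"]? False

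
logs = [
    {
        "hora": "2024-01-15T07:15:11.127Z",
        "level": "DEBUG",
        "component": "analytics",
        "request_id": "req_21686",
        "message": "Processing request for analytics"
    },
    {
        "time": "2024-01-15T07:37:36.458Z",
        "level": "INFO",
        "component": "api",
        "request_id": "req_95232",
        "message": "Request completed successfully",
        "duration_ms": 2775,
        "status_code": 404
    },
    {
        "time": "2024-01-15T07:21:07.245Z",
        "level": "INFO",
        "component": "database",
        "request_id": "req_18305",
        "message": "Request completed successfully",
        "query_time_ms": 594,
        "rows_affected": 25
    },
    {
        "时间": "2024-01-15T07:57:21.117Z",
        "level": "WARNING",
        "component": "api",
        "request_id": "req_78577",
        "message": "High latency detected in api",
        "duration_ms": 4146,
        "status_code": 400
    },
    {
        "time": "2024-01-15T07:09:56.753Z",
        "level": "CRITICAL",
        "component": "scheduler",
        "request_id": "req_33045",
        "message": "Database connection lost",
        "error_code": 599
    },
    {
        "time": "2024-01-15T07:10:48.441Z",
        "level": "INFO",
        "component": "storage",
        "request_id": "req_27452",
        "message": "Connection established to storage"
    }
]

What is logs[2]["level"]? "INFO"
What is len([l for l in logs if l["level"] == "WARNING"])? 1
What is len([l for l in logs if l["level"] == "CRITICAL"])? 1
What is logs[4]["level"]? "CRITICAL"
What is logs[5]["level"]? "INFO"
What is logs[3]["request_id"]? "req_78577"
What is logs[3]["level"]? "WARNING"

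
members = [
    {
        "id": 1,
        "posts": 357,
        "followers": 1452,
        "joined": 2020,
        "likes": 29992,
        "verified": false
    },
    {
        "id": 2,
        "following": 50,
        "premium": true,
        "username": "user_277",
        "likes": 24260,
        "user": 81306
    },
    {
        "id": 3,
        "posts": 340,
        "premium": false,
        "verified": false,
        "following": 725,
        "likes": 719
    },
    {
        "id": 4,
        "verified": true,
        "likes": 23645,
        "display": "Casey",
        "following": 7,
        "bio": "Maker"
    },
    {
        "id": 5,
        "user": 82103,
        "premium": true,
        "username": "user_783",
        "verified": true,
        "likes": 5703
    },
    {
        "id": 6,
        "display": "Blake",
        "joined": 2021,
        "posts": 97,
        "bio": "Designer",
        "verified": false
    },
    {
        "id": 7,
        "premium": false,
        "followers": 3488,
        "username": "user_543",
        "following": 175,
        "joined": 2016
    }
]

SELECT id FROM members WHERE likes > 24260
[1]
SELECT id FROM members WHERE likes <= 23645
[3, 4, 5]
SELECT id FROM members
[1, 2, 3, 4, 5, 6, 7]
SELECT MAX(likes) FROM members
29992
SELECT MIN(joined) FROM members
2016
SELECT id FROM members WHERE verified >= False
[1, 3, 4, 5, 6]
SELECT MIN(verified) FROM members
False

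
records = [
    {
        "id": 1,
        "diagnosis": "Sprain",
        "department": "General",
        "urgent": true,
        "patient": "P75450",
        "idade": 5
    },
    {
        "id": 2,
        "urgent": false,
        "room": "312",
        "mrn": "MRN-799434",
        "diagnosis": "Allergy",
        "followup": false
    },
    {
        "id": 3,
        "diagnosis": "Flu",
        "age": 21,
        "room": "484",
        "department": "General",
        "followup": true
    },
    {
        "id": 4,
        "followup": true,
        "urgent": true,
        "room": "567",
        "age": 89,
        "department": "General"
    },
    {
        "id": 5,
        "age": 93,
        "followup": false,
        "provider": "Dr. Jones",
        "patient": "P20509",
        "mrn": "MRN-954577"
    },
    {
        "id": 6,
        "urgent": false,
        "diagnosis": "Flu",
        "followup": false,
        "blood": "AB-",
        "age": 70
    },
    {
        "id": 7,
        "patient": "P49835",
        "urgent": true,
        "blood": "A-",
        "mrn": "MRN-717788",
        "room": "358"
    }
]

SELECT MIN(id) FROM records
1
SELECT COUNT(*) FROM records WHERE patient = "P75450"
1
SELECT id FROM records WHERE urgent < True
[2, 6]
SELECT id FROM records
[1, 2, 3, 4, 5, 6, 7]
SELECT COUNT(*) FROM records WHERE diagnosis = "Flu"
2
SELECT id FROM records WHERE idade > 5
[]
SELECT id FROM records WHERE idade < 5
[]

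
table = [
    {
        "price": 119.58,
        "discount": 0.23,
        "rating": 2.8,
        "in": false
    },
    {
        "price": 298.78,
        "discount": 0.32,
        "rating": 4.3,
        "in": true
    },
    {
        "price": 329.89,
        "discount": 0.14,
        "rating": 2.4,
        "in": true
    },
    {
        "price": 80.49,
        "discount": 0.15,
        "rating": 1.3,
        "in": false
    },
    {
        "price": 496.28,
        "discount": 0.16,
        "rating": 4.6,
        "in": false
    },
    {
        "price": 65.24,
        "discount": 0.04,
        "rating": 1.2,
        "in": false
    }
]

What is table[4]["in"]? False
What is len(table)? 6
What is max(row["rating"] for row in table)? 4.6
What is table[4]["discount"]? 0.16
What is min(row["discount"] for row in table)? 0.04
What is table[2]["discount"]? 0.14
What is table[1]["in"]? True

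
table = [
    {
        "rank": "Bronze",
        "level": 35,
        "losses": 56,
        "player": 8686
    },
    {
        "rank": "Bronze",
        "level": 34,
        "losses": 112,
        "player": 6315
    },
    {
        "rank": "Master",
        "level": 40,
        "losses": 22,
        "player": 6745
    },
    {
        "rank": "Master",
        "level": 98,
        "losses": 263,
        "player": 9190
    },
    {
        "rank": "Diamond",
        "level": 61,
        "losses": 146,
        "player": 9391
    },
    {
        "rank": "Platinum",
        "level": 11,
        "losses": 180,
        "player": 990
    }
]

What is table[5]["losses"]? 180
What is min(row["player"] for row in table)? 990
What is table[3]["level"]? 98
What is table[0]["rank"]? "Bronze"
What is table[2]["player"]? 6745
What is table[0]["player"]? 8686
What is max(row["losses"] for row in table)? 263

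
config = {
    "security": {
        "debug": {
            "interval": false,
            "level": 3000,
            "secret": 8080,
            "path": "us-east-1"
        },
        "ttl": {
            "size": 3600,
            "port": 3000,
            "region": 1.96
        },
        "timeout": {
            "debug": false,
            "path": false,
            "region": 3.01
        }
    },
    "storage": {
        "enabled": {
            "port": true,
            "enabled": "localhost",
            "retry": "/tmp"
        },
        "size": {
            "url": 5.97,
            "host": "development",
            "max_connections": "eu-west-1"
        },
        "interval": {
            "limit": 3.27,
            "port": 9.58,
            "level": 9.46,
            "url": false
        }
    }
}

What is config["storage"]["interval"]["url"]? False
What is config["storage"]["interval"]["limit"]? 3.27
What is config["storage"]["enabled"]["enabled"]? "localhost"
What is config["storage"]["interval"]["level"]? 9.46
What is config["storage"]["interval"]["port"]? 9.58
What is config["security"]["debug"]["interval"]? False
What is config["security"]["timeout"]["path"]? False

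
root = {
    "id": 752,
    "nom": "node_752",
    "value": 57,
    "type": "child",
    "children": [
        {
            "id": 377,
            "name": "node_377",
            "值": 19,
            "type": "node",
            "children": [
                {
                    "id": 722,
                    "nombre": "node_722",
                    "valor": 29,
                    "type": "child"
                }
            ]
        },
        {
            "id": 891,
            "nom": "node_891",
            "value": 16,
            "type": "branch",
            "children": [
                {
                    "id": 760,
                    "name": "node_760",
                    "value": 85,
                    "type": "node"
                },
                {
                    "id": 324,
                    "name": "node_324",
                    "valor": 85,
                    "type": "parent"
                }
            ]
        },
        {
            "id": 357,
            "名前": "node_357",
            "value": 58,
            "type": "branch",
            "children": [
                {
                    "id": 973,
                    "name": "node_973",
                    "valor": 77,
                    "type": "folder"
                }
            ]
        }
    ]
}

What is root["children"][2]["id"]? 357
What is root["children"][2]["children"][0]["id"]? 973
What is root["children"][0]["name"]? "node_377"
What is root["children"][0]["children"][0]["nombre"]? "node_722"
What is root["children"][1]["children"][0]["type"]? "node"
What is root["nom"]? "node_752"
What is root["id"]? 752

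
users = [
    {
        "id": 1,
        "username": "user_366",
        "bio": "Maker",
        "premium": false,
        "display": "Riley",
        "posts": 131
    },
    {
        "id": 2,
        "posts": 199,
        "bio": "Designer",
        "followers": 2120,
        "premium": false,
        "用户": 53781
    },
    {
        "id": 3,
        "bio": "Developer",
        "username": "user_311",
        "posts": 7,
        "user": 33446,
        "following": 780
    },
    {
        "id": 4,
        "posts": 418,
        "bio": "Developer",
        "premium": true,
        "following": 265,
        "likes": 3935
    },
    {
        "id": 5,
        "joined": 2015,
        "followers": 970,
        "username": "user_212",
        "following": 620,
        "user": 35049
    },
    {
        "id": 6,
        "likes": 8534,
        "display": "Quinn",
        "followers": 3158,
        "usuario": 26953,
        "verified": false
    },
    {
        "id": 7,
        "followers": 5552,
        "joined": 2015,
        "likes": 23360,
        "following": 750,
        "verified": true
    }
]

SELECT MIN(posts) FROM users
7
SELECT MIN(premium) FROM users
False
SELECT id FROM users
[1, 2, 3, 4, 5, 6, 7]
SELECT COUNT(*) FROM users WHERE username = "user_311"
1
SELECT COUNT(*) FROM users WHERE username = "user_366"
1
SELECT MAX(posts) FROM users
418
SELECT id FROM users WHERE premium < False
[]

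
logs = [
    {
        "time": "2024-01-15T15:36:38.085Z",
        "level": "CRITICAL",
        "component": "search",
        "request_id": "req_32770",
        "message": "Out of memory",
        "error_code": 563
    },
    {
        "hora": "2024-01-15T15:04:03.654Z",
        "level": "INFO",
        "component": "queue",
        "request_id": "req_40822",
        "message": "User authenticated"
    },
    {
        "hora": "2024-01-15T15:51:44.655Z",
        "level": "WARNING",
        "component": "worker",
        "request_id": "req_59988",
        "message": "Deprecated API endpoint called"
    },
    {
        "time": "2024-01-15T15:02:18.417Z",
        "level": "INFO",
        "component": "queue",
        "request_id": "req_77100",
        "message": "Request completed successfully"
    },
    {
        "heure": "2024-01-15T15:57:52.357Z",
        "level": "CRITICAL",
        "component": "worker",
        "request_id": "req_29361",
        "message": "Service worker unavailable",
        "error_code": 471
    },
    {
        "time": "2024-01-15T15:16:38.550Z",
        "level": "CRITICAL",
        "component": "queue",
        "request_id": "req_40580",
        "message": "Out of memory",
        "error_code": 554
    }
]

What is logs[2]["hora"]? "2024-01-15T15:51:44.655Z"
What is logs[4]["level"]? "CRITICAL"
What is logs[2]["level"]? "WARNING"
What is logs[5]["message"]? "Out of memory"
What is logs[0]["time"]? "2024-01-15T15:36:38.085Z"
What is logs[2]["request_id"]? "req_59988"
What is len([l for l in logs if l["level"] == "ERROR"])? 0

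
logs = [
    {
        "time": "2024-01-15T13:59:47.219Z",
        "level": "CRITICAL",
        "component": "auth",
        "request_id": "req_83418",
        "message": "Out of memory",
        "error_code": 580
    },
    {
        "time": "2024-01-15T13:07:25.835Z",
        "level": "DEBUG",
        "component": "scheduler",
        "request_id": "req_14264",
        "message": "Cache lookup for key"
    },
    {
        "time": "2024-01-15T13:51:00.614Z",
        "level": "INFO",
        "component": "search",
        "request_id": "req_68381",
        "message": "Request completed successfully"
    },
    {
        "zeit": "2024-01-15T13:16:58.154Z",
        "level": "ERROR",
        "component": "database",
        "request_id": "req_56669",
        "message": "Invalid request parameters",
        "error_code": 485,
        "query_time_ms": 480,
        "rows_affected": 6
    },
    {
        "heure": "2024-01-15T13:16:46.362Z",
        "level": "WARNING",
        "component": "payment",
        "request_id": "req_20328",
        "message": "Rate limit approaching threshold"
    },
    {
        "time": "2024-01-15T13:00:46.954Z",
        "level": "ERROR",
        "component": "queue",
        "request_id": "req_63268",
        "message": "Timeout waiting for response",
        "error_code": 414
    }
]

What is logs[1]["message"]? "Cache lookup for key"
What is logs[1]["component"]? "scheduler"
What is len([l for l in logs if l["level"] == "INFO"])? 1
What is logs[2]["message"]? "Request completed successfully"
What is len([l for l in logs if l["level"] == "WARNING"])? 1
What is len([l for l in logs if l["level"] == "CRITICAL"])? 1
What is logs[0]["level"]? "CRITICAL"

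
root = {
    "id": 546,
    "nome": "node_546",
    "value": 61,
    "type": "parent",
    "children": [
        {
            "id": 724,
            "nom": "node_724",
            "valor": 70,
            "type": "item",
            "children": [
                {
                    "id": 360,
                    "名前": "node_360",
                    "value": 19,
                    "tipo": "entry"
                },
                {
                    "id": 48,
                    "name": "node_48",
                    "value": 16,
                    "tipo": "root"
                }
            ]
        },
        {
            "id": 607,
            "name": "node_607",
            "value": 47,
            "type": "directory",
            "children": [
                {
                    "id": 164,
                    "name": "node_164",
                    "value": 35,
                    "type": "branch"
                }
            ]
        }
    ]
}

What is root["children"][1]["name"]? "node_607"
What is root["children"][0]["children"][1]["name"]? "node_48"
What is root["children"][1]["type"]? "directory"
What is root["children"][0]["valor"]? 70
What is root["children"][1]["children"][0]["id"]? 164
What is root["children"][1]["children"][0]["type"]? "branch"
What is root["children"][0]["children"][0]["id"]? 360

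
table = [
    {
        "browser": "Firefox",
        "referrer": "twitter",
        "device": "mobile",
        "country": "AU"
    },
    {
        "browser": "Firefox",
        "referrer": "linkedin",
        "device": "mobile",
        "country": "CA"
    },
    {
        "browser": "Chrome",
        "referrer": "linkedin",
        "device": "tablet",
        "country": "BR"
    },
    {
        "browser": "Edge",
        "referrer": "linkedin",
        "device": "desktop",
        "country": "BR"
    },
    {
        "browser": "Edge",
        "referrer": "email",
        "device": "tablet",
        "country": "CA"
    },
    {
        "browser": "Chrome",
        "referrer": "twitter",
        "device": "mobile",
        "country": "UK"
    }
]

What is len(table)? 6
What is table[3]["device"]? "desktop"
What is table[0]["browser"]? "Firefox"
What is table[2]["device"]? "tablet"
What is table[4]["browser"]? "Edge"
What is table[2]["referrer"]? "linkedin"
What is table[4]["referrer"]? "email"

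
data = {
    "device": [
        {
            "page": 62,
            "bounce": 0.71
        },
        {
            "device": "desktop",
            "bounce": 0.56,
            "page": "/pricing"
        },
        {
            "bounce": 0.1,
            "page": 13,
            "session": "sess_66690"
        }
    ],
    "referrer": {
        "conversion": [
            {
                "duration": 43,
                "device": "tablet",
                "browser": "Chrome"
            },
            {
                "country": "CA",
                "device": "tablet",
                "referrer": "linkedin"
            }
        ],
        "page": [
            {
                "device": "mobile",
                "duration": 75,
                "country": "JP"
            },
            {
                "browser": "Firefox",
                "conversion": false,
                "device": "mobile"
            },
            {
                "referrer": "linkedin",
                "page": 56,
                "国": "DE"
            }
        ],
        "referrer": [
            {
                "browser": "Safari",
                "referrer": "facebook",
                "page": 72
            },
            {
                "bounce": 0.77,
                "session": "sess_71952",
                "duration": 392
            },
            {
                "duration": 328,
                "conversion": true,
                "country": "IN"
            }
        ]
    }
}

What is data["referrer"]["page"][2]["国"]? "DE"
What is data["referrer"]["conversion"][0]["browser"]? "Chrome"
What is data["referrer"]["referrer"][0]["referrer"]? "facebook"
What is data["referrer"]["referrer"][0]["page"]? 72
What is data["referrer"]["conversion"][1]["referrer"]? "linkedin"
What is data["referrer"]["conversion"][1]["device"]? "tablet"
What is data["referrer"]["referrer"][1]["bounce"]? 0.77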